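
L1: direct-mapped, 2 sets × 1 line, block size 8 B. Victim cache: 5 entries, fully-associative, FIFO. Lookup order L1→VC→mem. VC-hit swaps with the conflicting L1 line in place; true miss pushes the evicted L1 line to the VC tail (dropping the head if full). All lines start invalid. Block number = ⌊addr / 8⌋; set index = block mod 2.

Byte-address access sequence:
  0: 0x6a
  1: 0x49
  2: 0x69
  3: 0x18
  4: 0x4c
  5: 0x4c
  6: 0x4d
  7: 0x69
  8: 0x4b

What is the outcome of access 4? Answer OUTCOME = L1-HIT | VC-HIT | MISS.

  [0] addr=0x6a blk=13 s=1: MISS | VC []
  [1] addr=0x49 blk=9 s=1: MISS | VC [13]
  [2] addr=0x69 blk=13 s=1: VC-HIT | VC [9]
  [3] addr=0x18 blk=3 s=1: MISS | VC [9, 13]
  [4] addr=0x4c blk=9 s=1: VC-HIT | VC [3, 13]
  [5] addr=0x4c blk=9 s=1: L1-HIT | VC [3, 13]
  [6] addr=0x4d blk=9 s=1: L1-HIT | VC [3, 13]
  [7] addr=0x69 blk=13 s=1: VC-HIT | VC [3, 9]
  [8] addr=0x4b blk=9 s=1: VC-HIT | VC [3, 13]

OUTCOME = VC-HIT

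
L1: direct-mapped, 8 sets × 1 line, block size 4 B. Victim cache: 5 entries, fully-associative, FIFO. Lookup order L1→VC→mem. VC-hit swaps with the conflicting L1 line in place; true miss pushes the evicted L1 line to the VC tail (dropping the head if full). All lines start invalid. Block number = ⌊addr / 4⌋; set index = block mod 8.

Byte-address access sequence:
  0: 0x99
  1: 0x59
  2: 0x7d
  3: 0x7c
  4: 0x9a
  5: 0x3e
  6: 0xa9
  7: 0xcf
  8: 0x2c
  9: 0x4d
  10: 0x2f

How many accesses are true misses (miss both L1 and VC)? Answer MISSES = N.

0: 0x99 (blk 38, set 6) → MISS  vc=[]
1: 0x59 (blk 22, set 6) → MISS  vc=[38]
2: 0x7d (blk 31, set 7) → MISS  vc=[38]
3: 0x7c (blk 31, set 7) → L1-HIT  vc=[38]
4: 0x9a (blk 38, set 6) → VC-HIT  vc=[22]
5: 0x3e (blk 15, set 7) → MISS  vc=[22, 31]
6: 0xa9 (blk 42, set 2) → MISS  vc=[22, 31]
7: 0xcf (blk 51, set 3) → MISS  vc=[22, 31]
8: 0x2c (blk 11, set 3) → MISS  vc=[22, 31, 51]
9: 0x4d (blk 19, set 3) → MISS  vc=[22, 31, 51, 11]
10: 0x2f (blk 11, set 3) → VC-HIT  vc=[22, 31, 51, 19]

MISSES = 8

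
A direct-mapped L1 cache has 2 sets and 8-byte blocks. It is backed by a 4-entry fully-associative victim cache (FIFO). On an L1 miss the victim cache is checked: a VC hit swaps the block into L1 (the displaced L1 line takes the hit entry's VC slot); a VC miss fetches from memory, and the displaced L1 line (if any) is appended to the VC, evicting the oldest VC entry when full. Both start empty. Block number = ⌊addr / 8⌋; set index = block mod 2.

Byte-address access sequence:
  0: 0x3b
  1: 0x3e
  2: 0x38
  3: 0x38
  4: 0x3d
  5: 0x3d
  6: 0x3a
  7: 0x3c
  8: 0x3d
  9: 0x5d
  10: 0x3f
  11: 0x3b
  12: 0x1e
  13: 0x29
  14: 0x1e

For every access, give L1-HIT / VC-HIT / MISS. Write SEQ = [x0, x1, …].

#0 0x3b→b7/s1 MISS; vc=[]
#1 0x3e→b7/s1 L1-HIT; vc=[]
#2 0x38→b7/s1 L1-HIT; vc=[]
#3 0x38→b7/s1 L1-HIT; vc=[]
#4 0x3d→b7/s1 L1-HIT; vc=[]
#5 0x3d→b7/s1 L1-HIT; vc=[]
#6 0x3a→b7/s1 L1-HIT; vc=[]
#7 0x3c→b7/s1 L1-HIT; vc=[]
#8 0x3d→b7/s1 L1-HIT; vc=[]
#9 0x5d→b11/s1 MISS; vc=[7]
#10 0x3f→b7/s1 VC-HIT; vc=[11]
#11 0x3b→b7/s1 L1-HIT; vc=[11]
#12 0x1e→b3/s1 MISS; vc=[11,7]
#13 0x29→b5/s1 MISS; vc=[11,7,3]
#14 0x1e→b3/s1 VC-HIT; vc=[11,7,5]

SEQ = [MISS, L1-HIT, L1-HIT, L1-HIT, L1-HIT, L1-HIT, L1-HIT, L1-HIT, L1-HIT, MISS, VC-HIT, L1-HIT, MISS, MISS, VC-HIT]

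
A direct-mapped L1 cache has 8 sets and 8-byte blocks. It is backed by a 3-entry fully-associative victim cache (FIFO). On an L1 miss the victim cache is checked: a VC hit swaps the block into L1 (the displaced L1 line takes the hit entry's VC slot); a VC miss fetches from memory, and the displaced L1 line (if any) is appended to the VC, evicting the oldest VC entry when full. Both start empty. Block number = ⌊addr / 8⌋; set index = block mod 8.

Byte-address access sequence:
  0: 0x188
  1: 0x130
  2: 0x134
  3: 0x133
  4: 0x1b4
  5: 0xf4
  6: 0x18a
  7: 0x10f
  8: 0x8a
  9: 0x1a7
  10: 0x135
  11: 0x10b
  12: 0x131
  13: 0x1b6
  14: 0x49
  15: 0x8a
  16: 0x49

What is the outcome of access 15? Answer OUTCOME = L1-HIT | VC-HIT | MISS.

  [0] addr=0x188 blk=49 s=1: MISS | VC []
  [1] addr=0x130 blk=38 s=6: MISS | VC []
  [2] addr=0x134 blk=38 s=6: L1-HIT | VC []
  [3] addr=0x133 blk=38 s=6: L1-HIT | VC []
  [4] addr=0x1b4 blk=54 s=6: MISS | VC [38]
  [5] addr=0xf4 blk=30 s=6: MISS | VC [38, 54]
  [6] addr=0x18a blk=49 s=1: L1-HIT | VC [38, 54]
  [7] addr=0x10f blk=33 s=1: MISS | VC [38, 54, 49]
  [8] addr=0x8a blk=17 s=1: MISS | VC [54, 49, 33]
  [9] addr=0x1a7 blk=52 s=4: MISS | VC [54, 49, 33]
  [10] addr=0x135 blk=38 s=6: MISS | VC [49, 33, 30]
  [11] addr=0x10b blk=33 s=1: VC-HIT | VC [49, 17, 30]
  [12] addr=0x131 blk=38 s=6: L1-HIT | VC [49, 17, 30]
  [13] addr=0x1b6 blk=54 s=6: MISS | VC [17, 30, 38]
  [14] addr=0x49 blk=9 s=1: MISS | VC [30, 38, 33]
  [15] addr=0x8a blk=17 s=1: MISS | VC [38, 33, 9]
  [16] addr=0x49 blk=9 s=1: VC-HIT | VC [38, 33, 17]

OUTCOME = MISS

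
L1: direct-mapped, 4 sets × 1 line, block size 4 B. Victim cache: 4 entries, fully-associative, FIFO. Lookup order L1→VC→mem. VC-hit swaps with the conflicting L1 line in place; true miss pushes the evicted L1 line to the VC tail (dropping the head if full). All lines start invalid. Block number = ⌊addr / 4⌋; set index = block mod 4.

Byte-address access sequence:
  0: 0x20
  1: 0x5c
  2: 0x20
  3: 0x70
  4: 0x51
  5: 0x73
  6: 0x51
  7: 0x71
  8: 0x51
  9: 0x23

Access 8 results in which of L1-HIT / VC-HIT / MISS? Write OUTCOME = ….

OUTCOME = VC-HIT

  [0] addr=0x20 blk=8 s=0: MISS | VC []
  [1] addr=0x5c blk=23 s=3: MISS | VC []
  [2] addr=0x20 blk=8 s=0: L1-HIT | VC []
  [3] addr=0x70 blk=28 s=0: MISS | VC [8]
  [4] addr=0x51 blk=20 s=0: MISS | VC [8, 28]
  [5] addr=0x73 blk=28 s=0: VC-HIT | VC [8, 20]
  [6] addr=0x51 blk=20 s=0: VC-HIT | VC [8, 28]
  [7] addr=0x71 blk=28 s=0: VC-HIT | VC [8, 20]
  [8] addr=0x51 blk=20 s=0: VC-HIT | VC [8, 28]
  [9] addr=0x23 blk=8 s=0: VC-HIT | VC [20, 28]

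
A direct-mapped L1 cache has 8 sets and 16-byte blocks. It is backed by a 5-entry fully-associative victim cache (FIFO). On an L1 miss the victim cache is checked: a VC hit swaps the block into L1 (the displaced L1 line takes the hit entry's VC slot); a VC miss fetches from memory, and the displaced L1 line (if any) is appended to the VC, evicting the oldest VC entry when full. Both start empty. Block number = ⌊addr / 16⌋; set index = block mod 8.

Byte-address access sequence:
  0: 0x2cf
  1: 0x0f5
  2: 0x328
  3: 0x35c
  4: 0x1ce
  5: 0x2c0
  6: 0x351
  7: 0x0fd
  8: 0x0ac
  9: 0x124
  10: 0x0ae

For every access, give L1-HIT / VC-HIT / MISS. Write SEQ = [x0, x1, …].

  [0] addr=0x2cf blk=44 s=4: MISS | VC []
  [1] addr=0xf5 blk=15 s=7: MISS | VC []
  [2] addr=0x328 blk=50 s=2: MISS | VC []
  [3] addr=0x35c blk=53 s=5: MISS | VC []
  [4] addr=0x1ce blk=28 s=4: MISS | VC [44]
  [5] addr=0x2c0 blk=44 s=4: VC-HIT | VC [28]
  [6] addr=0x351 blk=53 s=5: L1-HIT | VC [28]
  [7] addr=0xfd blk=15 s=7: L1-HIT | VC [28]
  [8] addr=0xac blk=10 s=2: MISS | VC [28, 50]
  [9] addr=0x124 blk=18 s=2: MISS | VC [28, 50, 10]
  [10] addr=0xae blk=10 s=2: VC-HIT | VC [28, 50, 18]

SEQ = [MISS, MISS, MISS, MISS, MISS, VC-HIT, L1-HIT, L1-HIT, MISS, MISS, VC-HIT]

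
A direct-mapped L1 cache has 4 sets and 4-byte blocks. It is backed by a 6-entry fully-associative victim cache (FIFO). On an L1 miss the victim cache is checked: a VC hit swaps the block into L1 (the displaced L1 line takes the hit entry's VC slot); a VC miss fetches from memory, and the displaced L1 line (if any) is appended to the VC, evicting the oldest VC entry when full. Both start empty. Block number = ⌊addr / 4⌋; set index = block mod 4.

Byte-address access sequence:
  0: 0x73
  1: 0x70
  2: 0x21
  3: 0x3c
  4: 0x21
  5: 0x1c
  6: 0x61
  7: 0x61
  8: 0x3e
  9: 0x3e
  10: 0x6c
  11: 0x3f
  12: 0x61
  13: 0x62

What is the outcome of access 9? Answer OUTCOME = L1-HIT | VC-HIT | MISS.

  [0] addr=0x73 blk=28 s=0: MISS | VC []
  [1] addr=0x70 blk=28 s=0: L1-HIT | VC []
  [2] addr=0x21 blk=8 s=0: MISS | VC [28]
  [3] addr=0x3c blk=15 s=3: MISS | VC [28]
  [4] addr=0x21 blk=8 s=0: L1-HIT | VC [28]
  [5] addr=0x1c blk=7 s=3: MISS | VC [28, 15]
  [6] addr=0x61 blk=24 s=0: MISS | VC [28, 15, 8]
  [7] addr=0x61 blk=24 s=0: L1-HIT | VC [28, 15, 8]
  [8] addr=0x3e blk=15 s=3: VC-HIT | VC [28, 7, 8]
  [9] addr=0x3e blk=15 s=3: L1-HIT | VC [28, 7, 8]
  [10] addr=0x6c blk=27 s=3: MISS | VC [28, 7, 8, 15]
  [11] addr=0x3f blk=15 s=3: VC-HIT | VC [28, 7, 8, 27]
  [12] addr=0x61 blk=24 s=0: L1-HIT | VC [28, 7, 8, 27]
  [13] addr=0x62 blk=24 s=0: L1-HIT | VC [28, 7, 8, 27]

OUTCOME = L1-HIT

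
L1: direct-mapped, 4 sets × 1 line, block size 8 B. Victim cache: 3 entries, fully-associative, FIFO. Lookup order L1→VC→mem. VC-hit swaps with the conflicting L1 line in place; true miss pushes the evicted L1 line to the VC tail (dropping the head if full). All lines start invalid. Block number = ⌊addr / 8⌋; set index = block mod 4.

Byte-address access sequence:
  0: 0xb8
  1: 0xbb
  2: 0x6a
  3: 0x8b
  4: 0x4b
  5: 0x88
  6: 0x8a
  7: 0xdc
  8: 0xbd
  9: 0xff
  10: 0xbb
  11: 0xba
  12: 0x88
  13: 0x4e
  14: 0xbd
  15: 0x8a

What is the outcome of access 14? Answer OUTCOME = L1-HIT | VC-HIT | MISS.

OUTCOME = L1-HIT

0: 0xb8 (blk 23, set 3) → MISS  vc=[]
1: 0xbb (blk 23, set 3) → L1-HIT  vc=[]
2: 0x6a (blk 13, set 1) → MISS  vc=[]
3: 0x8b (blk 17, set 1) → MISS  vc=[13]
4: 0x4b (blk 9, set 1) → MISS  vc=[13, 17]
5: 0x88 (blk 17, set 1) → VC-HIT  vc=[13, 9]
6: 0x8a (blk 17, set 1) → L1-HIT  vc=[13, 9]
7: 0xdc (blk 27, set 3) → MISS  vc=[13, 9, 23]
8: 0xbd (blk 23, set 3) → VC-HIT  vc=[13, 9, 27]
9: 0xff (blk 31, set 3) → MISS  vc=[9, 27, 23]
10: 0xbb (blk 23, set 3) → VC-HIT  vc=[9, 27, 31]
11: 0xba (blk 23, set 3) → L1-HIT  vc=[9, 27, 31]
12: 0x88 (blk 17, set 1) → L1-HIT  vc=[9, 27, 31]
13: 0x4e (blk 9, set 1) → VC-HIT  vc=[17, 27, 31]
14: 0xbd (blk 23, set 3) → L1-HIT  vc=[17, 27, 31]
15: 0x8a (blk 17, set 1) → VC-HIT  vc=[9, 27, 31]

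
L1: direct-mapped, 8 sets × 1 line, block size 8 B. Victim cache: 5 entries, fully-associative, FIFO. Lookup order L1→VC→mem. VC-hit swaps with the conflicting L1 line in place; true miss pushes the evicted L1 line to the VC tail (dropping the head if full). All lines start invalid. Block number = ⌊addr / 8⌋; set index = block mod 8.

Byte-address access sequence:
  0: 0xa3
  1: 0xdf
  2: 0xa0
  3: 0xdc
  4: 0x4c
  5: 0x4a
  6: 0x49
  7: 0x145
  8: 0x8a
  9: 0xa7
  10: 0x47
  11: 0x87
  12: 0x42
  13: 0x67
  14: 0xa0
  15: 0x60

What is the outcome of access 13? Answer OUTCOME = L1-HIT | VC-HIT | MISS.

  [0] addr=0xa3 blk=20 s=4: MISS | VC []
  [1] addr=0xdf blk=27 s=3: MISS | VC []
  [2] addr=0xa0 blk=20 s=4: L1-HIT | VC []
  [3] addr=0xdc blk=27 s=3: L1-HIT | VC []
  [4] addr=0x4c blk=9 s=1: MISS | VC []
  [5] addr=0x4a blk=9 s=1: L1-HIT | VC []
  [6] addr=0x49 blk=9 s=1: L1-HIT | VC []
  [7] addr=0x145 blk=40 s=0: MISS | VC []
  [8] addr=0x8a blk=17 s=1: MISS | VC [9]
  [9] addr=0xa7 blk=20 s=4: L1-HIT | VC [9]
  [10] addr=0x47 blk=8 s=0: MISS | VC [9, 40]
  [11] addr=0x87 blk=16 s=0: MISS | VC [9, 40, 8]
  [12] addr=0x42 blk=8 s=0: VC-HIT | VC [9, 40, 16]
  [13] addr=0x67 blk=12 s=4: MISS | VC [9, 40, 16, 20]
  [14] addr=0xa0 blk=20 s=4: VC-HIT | VC [9, 40, 16, 12]
  [15] addr=0x60 blk=12 s=4: VC-HIT | VC [9, 40, 16, 20]

OUTCOME = MISS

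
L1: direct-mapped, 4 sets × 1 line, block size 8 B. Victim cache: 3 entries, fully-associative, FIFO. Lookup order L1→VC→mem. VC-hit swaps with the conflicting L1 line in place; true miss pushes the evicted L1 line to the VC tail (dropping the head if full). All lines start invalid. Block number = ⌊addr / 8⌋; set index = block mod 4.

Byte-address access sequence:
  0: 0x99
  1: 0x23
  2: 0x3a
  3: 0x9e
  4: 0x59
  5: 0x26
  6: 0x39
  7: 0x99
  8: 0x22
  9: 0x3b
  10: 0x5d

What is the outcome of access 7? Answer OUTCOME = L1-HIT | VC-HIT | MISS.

OUTCOME = VC-HIT

  [0] addr=0x99 blk=19 s=3: MISS | VC []
  [1] addr=0x23 blk=4 s=0: MISS | VC []
  [2] addr=0x3a blk=7 s=3: MISS | VC [19]
  [3] addr=0x9e blk=19 s=3: VC-HIT | VC [7]
  [4] addr=0x59 blk=11 s=3: MISS | VC [7, 19]
  [5] addr=0x26 blk=4 s=0: L1-HIT | VC [7, 19]
  [6] addr=0x39 blk=7 s=3: VC-HIT | VC [11, 19]
  [7] addr=0x99 blk=19 s=3: VC-HIT | VC [11, 7]
  [8] addr=0x22 blk=4 s=0: L1-HIT | VC [11, 7]
  [9] addr=0x3b blk=7 s=3: VC-HIT | VC [11, 19]
  [10] addr=0x5d blk=11 s=3: VC-HIT | VC [7, 19]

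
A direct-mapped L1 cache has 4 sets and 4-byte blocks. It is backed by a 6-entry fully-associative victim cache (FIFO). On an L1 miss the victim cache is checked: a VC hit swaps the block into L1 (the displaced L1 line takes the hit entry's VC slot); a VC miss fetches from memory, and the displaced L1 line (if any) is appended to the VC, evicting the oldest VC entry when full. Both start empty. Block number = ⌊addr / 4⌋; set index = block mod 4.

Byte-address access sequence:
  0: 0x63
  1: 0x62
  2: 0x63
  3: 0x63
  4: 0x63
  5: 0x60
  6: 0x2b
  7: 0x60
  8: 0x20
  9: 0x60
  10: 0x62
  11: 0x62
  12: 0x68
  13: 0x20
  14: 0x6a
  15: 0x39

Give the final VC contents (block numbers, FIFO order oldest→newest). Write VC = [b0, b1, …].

#0 0x63→b24/s0 MISS; vc=[]
#1 0x62→b24/s0 L1-HIT; vc=[]
#2 0x63→b24/s0 L1-HIT; vc=[]
#3 0x63→b24/s0 L1-HIT; vc=[]
#4 0x63→b24/s0 L1-HIT; vc=[]
#5 0x60→b24/s0 L1-HIT; vc=[]
#6 0x2b→b10/s2 MISS; vc=[]
#7 0x60→b24/s0 L1-HIT; vc=[]
#8 0x20→b8/s0 MISS; vc=[24]
#9 0x60→b24/s0 VC-HIT; vc=[8]
#10 0x62→b24/s0 L1-HIT; vc=[8]
#11 0x62→b24/s0 L1-HIT; vc=[8]
#12 0x68→b26/s2 MISS; vc=[8,10]
#13 0x20→b8/s0 VC-HIT; vc=[24,10]
#14 0x6a→b26/s2 L1-HIT; vc=[24,10]
#15 0x39→b14/s2 MISS; vc=[24,10,26]

VC = [24, 10, 26]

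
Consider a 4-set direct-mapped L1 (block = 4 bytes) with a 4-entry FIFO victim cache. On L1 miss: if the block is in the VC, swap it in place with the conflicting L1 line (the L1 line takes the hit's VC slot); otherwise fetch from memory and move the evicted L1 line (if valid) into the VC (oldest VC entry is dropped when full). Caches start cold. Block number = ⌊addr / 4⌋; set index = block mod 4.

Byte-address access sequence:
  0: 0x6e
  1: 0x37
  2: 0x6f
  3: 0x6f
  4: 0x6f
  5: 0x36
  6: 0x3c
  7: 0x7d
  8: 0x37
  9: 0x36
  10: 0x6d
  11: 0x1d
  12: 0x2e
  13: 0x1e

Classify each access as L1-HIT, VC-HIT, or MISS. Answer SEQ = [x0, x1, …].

  [0] addr=0x6e blk=27 s=3: MISS | VC []
  [1] addr=0x37 blk=13 s=1: MISS | VC []
  [2] addr=0x6f blk=27 s=3: L1-HIT | VC []
  [3] addr=0x6f blk=27 s=3: L1-HIT | VC []
  [4] addr=0x6f blk=27 s=3: L1-HIT | VC []
  [5] addr=0x36 blk=13 s=1: L1-HIT | VC []
  [6] addr=0x3c blk=15 s=3: MISS | VC [27]
  [7] addr=0x7d blk=31 s=3: MISS | VC [27, 15]
  [8] addr=0x37 blk=13 s=1: L1-HIT | VC [27, 15]
  [9] addr=0x36 blk=13 s=1: L1-HIT | VC [27, 15]
  [10] addr=0x6d blk=27 s=3: VC-HIT | VC [31, 15]
  [11] addr=0x1d blk=7 s=3: MISS | VC [31, 15, 27]
  [12] addr=0x2e blk=11 s=3: MISS | VC [31, 15, 27, 7]
  [13] addr=0x1e blk=7 s=3: VC-HIT | VC [31, 15, 27, 11]

SEQ = [MISS, MISS, L1-HIT, L1-HIT, L1-HIT, L1-HIT, MISS, MISS, L1-HIT, L1-HIT, VC-HIT, MISS, MISS, VC-HIT]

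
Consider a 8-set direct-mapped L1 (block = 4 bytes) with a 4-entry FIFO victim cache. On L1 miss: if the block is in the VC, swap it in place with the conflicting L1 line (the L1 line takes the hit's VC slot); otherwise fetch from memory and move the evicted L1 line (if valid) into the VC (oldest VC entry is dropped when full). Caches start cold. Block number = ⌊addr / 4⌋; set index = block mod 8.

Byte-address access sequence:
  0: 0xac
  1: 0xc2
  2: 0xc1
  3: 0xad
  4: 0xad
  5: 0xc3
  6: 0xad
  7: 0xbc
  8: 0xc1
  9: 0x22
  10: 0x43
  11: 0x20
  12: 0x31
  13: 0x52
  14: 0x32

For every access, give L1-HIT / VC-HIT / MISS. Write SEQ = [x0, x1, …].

SEQ = [MISS, MISS, L1-HIT, L1-HIT, L1-HIT, L1-HIT, L1-HIT, MISS, L1-HIT, MISS, MISS, VC-HIT, MISS, MISS, VC-HIT]

  [0] addr=0xac blk=43 s=3: MISS | VC []
  [1] addr=0xc2 blk=48 s=0: MISS | VC []
  [2] addr=0xc1 blk=48 s=0: L1-HIT | VC []
  [3] addr=0xad blk=43 s=3: L1-HIT | VC []
  [4] addr=0xad blk=43 s=3: L1-HIT | VC []
  [5] addr=0xc3 blk=48 s=0: L1-HIT | VC []
  [6] addr=0xad blk=43 s=3: L1-HIT | VC []
  [7] addr=0xbc blk=47 s=7: MISS | VC []
  [8] addr=0xc1 blk=48 s=0: L1-HIT | VC []
  [9] addr=0x22 blk=8 s=0: MISS | VC [48]
  [10] addr=0x43 blk=16 s=0: MISS | VC [48, 8]
  [11] addr=0x20 blk=8 s=0: VC-HIT | VC [48, 16]
  [12] addr=0x31 blk=12 s=4: MISS | VC [48, 16]
  [13] addr=0x52 blk=20 s=4: MISS | VC [48, 16, 12]
  [14] addr=0x32 blk=12 s=4: VC-HIT | VC [48, 16, 20]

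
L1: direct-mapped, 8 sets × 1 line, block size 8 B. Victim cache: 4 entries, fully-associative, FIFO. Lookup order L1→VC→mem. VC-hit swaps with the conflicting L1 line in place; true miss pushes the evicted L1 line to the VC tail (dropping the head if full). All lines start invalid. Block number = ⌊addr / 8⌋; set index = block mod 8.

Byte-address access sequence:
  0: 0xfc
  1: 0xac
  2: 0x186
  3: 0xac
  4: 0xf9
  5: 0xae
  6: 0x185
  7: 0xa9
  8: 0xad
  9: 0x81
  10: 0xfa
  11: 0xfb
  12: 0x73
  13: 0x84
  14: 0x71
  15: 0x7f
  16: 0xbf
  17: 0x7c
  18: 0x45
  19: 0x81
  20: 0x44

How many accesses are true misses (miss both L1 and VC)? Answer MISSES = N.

MISSES = 8

  [0] addr=0xfc blk=31 s=7: MISS | VC []
  [1] addr=0xac blk=21 s=5: MISS | VC []
  [2] addr=0x186 blk=48 s=0: MISS | VC []
  [3] addr=0xac blk=21 s=5: L1-HIT | VC []
  [4] addr=0xf9 blk=31 s=7: L1-HIT | VC []
  [5] addr=0xae blk=21 s=5: L1-HIT | VC []
  [6] addr=0x185 blk=48 s=0: L1-HIT | VC []
  [7] addr=0xa9 blk=21 s=5: L1-HIT | VC []
  [8] addr=0xad blk=21 s=5: L1-HIT | VC []
  [9] addr=0x81 blk=16 s=0: MISS | VC [48]
  [10] addr=0xfa blk=31 s=7: L1-HIT | VC [48]
  [11] addr=0xfb blk=31 s=7: L1-HIT | VC [48]
  [12] addr=0x73 blk=14 s=6: MISS | VC [48]
  [13] addr=0x84 blk=16 s=0: L1-HIT | VC [48]
  [14] addr=0x71 blk=14 s=6: L1-HIT | VC [48]
  [15] addr=0x7f blk=15 s=7: MISS | VC [48, 31]
  [16] addr=0xbf blk=23 s=7: MISS | VC [48, 31, 15]
  [17] addr=0x7c blk=15 s=7: VC-HIT | VC [48, 31, 23]
  [18] addr=0x45 blk=8 s=0: MISS | VC [48, 31, 23, 16]
  [19] addr=0x81 blk=16 s=0: VC-HIT | VC [48, 31, 23, 8]
  [20] addr=0x44 blk=8 s=0: VC-HIT | VC [48, 31, 23, 16]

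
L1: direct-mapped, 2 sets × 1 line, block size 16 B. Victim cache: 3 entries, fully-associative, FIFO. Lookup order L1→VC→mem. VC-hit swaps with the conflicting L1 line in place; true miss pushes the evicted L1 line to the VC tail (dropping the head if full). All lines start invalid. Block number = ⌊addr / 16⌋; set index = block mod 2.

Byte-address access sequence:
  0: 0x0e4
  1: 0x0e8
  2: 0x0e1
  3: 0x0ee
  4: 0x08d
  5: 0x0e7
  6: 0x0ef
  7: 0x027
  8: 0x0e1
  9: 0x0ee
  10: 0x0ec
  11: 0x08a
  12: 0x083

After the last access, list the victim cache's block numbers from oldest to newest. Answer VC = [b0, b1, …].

#0 0xe4→b14/s0 MISS; vc=[]
#1 0xe8→b14/s0 L1-HIT; vc=[]
#2 0xe1→b14/s0 L1-HIT; vc=[]
#3 0xee→b14/s0 L1-HIT; vc=[]
#4 0x8d→b8/s0 MISS; vc=[14]
#5 0xe7→b14/s0 VC-HIT; vc=[8]
#6 0xef→b14/s0 L1-HIT; vc=[8]
#7 0x27→b2/s0 MISS; vc=[8,14]
#8 0xe1→b14/s0 VC-HIT; vc=[8,2]
#9 0xee→b14/s0 L1-HIT; vc=[8,2]
#10 0xec→b14/s0 L1-HIT; vc=[8,2]
#11 0x8a→b8/s0 VC-HIT; vc=[14,2]
#12 0x83→b8/s0 L1-HIT; vc=[14,2]

VC = [14, 2]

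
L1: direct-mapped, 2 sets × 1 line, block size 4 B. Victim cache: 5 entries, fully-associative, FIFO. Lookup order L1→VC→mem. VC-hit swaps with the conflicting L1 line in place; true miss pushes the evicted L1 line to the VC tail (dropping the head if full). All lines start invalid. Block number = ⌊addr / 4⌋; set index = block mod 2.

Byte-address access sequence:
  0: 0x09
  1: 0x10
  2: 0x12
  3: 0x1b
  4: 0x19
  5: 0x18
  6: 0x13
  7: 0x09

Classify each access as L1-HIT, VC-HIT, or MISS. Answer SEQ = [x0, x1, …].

SEQ = [MISS, MISS, L1-HIT, MISS, L1-HIT, L1-HIT, VC-HIT, VC-HIT]

0: 0x9 (blk 2, set 0) → MISS  vc=[]
1: 0x10 (blk 4, set 0) → MISS  vc=[2]
2: 0x12 (blk 4, set 0) → L1-HIT  vc=[2]
3: 0x1b (blk 6, set 0) → MISS  vc=[2, 4]
4: 0x19 (blk 6, set 0) → L1-HIT  vc=[2, 4]
5: 0x18 (blk 6, set 0) → L1-HIT  vc=[2, 4]
6: 0x13 (blk 4, set 0) → VC-HIT  vc=[2, 6]
7: 0x9 (blk 2, set 0) → VC-HIT  vc=[4, 6]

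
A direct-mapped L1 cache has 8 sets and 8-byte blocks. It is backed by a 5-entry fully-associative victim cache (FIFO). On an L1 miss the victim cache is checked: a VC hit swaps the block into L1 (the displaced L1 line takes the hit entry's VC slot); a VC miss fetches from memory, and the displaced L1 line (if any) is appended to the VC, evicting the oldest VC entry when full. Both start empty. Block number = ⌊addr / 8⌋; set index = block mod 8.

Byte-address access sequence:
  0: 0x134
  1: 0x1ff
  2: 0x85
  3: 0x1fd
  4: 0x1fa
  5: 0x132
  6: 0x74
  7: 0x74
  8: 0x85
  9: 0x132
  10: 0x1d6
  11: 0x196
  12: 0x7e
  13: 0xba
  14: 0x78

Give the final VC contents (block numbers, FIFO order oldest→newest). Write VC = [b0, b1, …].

0: 0x134 (blk 38, set 6) → MISS  vc=[]
1: 0x1ff (blk 63, set 7) → MISS  vc=[]
2: 0x85 (blk 16, set 0) → MISS  vc=[]
3: 0x1fd (blk 63, set 7) → L1-HIT  vc=[]
4: 0x1fa (blk 63, set 7) → L1-HIT  vc=[]
5: 0x132 (blk 38, set 6) → L1-HIT  vc=[]
6: 0x74 (blk 14, set 6) → MISS  vc=[38]
7: 0x74 (blk 14, set 6) → L1-HIT  vc=[38]
8: 0x85 (blk 16, set 0) → L1-HIT  vc=[38]
9: 0x132 (blk 38, set 6) → VC-HIT  vc=[14]
10: 0x1d6 (blk 58, set 2) → MISS  vc=[14]
11: 0x196 (blk 50, set 2) → MISS  vc=[14, 58]
12: 0x7e (blk 15, set 7) → MISS  vc=[14, 58, 63]
13: 0xba (blk 23, set 7) → MISS  vc=[14, 58, 63, 15]
14: 0x78 (blk 15, set 7) → VC-HIT  vc=[14, 58, 63, 23]

VC = [14, 58, 63, 23]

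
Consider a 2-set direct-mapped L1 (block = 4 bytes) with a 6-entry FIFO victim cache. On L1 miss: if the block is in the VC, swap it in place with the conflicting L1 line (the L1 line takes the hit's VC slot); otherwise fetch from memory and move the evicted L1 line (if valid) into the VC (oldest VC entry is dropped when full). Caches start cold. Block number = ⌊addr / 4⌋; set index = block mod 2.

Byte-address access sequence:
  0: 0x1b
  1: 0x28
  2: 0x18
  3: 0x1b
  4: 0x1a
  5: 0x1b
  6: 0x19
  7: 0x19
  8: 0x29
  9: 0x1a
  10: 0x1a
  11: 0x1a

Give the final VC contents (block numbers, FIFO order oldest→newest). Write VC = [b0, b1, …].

0: 0x1b (blk 6, set 0) → MISS  vc=[]
1: 0x28 (blk 10, set 0) → MISS  vc=[6]
2: 0x18 (blk 6, set 0) → VC-HIT  vc=[10]
3: 0x1b (blk 6, set 0) → L1-HIT  vc=[10]
4: 0x1a (blk 6, set 0) → L1-HIT  vc=[10]
5: 0x1b (blk 6, set 0) → L1-HIT  vc=[10]
6: 0x19 (blk 6, set 0) → L1-HIT  vc=[10]
7: 0x19 (blk 6, set 0) → L1-HIT  vc=[10]
8: 0x29 (blk 10, set 0) → VC-HIT  vc=[6]
9: 0x1a (blk 6, set 0) → VC-HIT  vc=[10]
10: 0x1a (blk 6, set 0) → L1-HIT  vc=[10]
11: 0x1a (blk 6, set 0) → L1-HIT  vc=[10]

VC = [10]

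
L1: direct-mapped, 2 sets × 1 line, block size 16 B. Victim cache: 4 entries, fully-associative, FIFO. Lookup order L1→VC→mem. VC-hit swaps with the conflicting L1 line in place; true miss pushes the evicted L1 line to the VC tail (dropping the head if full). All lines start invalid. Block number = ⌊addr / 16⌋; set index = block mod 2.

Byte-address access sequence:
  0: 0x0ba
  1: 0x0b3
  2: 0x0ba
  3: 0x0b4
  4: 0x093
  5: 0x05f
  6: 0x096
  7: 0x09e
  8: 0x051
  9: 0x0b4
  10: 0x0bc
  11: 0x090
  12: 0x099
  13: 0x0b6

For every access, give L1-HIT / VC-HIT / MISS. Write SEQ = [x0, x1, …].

#0 0xba→b11/s1 MISS; vc=[]
#1 0xb3→b11/s1 L1-HIT; vc=[]
#2 0xba→b11/s1 L1-HIT; vc=[]
#3 0xb4→b11/s1 L1-HIT; vc=[]
#4 0x93→b9/s1 MISS; vc=[11]
#5 0x5f→b5/s1 MISS; vc=[11,9]
#6 0x96→b9/s1 VC-HIT; vc=[11,5]
#7 0x9e→b9/s1 L1-HIT; vc=[11,5]
#8 0x51→b5/s1 VC-HIT; vc=[11,9]
#9 0xb4→b11/s1 VC-HIT; vc=[5,9]
#10 0xbc→b11/s1 L1-HIT; vc=[5,9]
#11 0x90→b9/s1 VC-HIT; vc=[5,11]
#12 0x99→b9/s1 L1-HIT; vc=[5,11]
#13 0xb6→b11/s1 VC-HIT; vc=[5,9]

SEQ = [MISS, L1-HIT, L1-HIT, L1-HIT, MISS, MISS, VC-HIT, L1-HIT, VC-HIT, VC-HIT, L1-HIT, VC-HIT, L1-HIT, VC-HIT]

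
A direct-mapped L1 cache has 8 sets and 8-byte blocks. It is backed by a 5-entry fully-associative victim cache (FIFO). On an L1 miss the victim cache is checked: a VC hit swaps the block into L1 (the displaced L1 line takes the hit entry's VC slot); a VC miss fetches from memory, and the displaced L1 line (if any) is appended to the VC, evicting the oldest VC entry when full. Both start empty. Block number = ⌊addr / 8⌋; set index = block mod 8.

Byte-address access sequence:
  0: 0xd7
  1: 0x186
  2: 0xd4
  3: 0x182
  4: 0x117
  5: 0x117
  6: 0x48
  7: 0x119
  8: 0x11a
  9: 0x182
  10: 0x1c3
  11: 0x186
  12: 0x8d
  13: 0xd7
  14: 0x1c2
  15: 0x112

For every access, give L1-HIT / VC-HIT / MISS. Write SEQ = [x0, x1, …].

#0 0xd7→b26/s2 MISS; vc=[]
#1 0x186→b48/s0 MISS; vc=[]
#2 0xd4→b26/s2 L1-HIT; vc=[]
#3 0x182→b48/s0 L1-HIT; vc=[]
#4 0x117→b34/s2 MISS; vc=[26]
#5 0x117→b34/s2 L1-HIT; vc=[26]
#6 0x48→b9/s1 MISS; vc=[26]
#7 0x119→b35/s3 MISS; vc=[26]
#8 0x11a→b35/s3 L1-HIT; vc=[26]
#9 0x182→b48/s0 L1-HIT; vc=[26]
#10 0x1c3→b56/s0 MISS; vc=[26,48]
#11 0x186→b48/s0 VC-HIT; vc=[26,56]
#12 0x8d→b17/s1 MISS; vc=[26,56,9]
#13 0xd7→b26/s2 VC-HIT; vc=[34,56,9]
#14 0x1c2→b56/s0 VC-HIT; vc=[34,48,9]
#15 0x112→b34/s2 VC-HIT; vc=[26,48,9]

SEQ = [MISS, MISS, L1-HIT, L1-HIT, MISS, L1-HIT, MISS, MISS, L1-HIT, L1-HIT, MISS, VC-HIT, MISS, VC-HIT, VC-HIT, VC-HIT]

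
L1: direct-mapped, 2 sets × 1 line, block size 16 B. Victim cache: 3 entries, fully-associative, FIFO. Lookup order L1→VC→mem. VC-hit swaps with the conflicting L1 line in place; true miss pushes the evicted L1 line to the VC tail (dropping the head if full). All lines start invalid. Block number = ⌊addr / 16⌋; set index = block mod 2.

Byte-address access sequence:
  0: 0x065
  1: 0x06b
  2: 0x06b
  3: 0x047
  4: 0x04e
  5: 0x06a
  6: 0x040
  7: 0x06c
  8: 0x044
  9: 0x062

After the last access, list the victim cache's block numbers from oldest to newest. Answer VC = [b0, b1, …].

VC = [4]

  [0] addr=0x65 blk=6 s=0: MISS | VC []
  [1] addr=0x6b blk=6 s=0: L1-HIT | VC []
  [2] addr=0x6b blk=6 s=0: L1-HIT | VC []
  [3] addr=0x47 blk=4 s=0: MISS | VC [6]
  [4] addr=0x4e blk=4 s=0: L1-HIT | VC [6]
  [5] addr=0x6a blk=6 s=0: VC-HIT | VC [4]
  [6] addr=0x40 blk=4 s=0: VC-HIT | VC [6]
  [7] addr=0x6c blk=6 s=0: VC-HIT | VC [4]
  [8] addr=0x44 blk=4 s=0: VC-HIT | VC [6]
  [9] addr=0x62 blk=6 s=0: VC-HIT | VC [4]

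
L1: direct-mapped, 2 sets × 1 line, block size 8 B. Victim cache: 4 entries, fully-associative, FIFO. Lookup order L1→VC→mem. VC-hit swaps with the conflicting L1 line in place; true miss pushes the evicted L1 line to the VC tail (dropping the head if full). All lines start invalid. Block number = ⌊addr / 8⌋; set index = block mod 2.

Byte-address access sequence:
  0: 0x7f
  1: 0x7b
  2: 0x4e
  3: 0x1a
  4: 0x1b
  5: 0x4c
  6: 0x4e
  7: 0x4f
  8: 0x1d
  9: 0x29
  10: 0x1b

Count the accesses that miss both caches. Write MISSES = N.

  [0] addr=0x7f blk=15 s=1: MISS | VC []
  [1] addr=0x7b blk=15 s=1: L1-HIT | VC []
  [2] addr=0x4e blk=9 s=1: MISS | VC [15]
  [3] addr=0x1a blk=3 s=1: MISS | VC [15, 9]
  [4] addr=0x1b blk=3 s=1: L1-HIT | VC [15, 9]
  [5] addr=0x4c blk=9 s=1: VC-HIT | VC [15, 3]
  [6] addr=0x4e blk=9 s=1: L1-HIT | VC [15, 3]
  [7] addr=0x4f blk=9 s=1: L1-HIT | VC [15, 3]
  [8] addr=0x1d blk=3 s=1: VC-HIT | VC [15, 9]
  [9] addr=0x29 blk=5 s=1: MISS | VC [15, 9, 3]
  [10] addr=0x1b blk=3 s=1: VC-HIT | VC [15, 9, 5]

MISSES = 4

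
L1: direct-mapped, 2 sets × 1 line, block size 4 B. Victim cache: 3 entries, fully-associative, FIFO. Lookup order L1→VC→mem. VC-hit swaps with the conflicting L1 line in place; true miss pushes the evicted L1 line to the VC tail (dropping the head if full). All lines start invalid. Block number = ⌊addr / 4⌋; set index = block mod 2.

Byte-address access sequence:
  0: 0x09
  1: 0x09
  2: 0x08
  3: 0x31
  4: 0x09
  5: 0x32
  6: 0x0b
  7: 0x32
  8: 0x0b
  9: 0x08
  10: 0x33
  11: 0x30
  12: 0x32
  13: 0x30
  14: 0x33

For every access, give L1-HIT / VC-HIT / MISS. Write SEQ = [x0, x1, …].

#0 0x9→b2/s0 MISS; vc=[]
#1 0x9→b2/s0 L1-HIT; vc=[]
#2 0x8→b2/s0 L1-HIT; vc=[]
#3 0x31→b12/s0 MISS; vc=[2]
#4 0x9→b2/s0 VC-HIT; vc=[12]
#5 0x32→b12/s0 VC-HIT; vc=[2]
#6 0xb→b2/s0 VC-HIT; vc=[12]
#7 0x32→b12/s0 VC-HIT; vc=[2]
#8 0xb→b2/s0 VC-HIT; vc=[12]
#9 0x8→b2/s0 L1-HIT; vc=[12]
#10 0x33→b12/s0 VC-HIT; vc=[2]
#11 0x30→b12/s0 L1-HIT; vc=[2]
#12 0x32→b12/s0 L1-HIT; vc=[2]
#13 0x30→b12/s0 L1-HIT; vc=[2]
#14 0x33→b12/s0 L1-HIT; vc=[2]

SEQ = [MISS, L1-HIT, L1-HIT, MISS, VC-HIT, VC-HIT, VC-HIT, VC-HIT, VC-HIT, L1-HIT, VC-HIT, L1-HIT, L1-HIT, L1-HIT, L1-HIT]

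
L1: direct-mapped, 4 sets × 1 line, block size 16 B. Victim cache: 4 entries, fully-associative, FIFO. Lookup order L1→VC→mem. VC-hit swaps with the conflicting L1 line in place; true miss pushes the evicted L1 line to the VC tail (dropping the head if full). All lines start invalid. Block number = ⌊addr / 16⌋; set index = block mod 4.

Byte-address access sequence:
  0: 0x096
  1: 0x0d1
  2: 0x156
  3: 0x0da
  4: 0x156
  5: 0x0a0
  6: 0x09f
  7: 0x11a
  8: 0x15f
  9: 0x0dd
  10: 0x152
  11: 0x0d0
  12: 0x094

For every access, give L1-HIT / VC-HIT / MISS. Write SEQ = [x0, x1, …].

SEQ = [MISS, MISS, MISS, VC-HIT, VC-HIT, MISS, VC-HIT, MISS, VC-HIT, VC-HIT, VC-HIT, VC-HIT, VC-HIT]

  [0] addr=0x96 blk=9 s=1: MISS | VC []
  [1] addr=0xd1 blk=13 s=1: MISS | VC [9]
  [2] addr=0x156 blk=21 s=1: MISS | VC [9, 13]
  [3] addr=0xda blk=13 s=1: VC-HIT | VC [9, 21]
  [4] addr=0x156 blk=21 s=1: VC-HIT | VC [9, 13]
  [5] addr=0xa0 blk=10 s=2: MISS | VC [9, 13]
  [6] addr=0x9f blk=9 s=1: VC-HIT | VC [21, 13]
  [7] addr=0x11a blk=17 s=1: MISS | VC [21, 13, 9]
  [8] addr=0x15f blk=21 s=1: VC-HIT | VC [17, 13, 9]
  [9] addr=0xdd blk=13 s=1: VC-HIT | VC [17, 21, 9]
  [10] addr=0x152 blk=21 s=1: VC-HIT | VC [17, 13, 9]
  [11] addr=0xd0 blk=13 s=1: VC-HIT | VC [17, 21, 9]
  [12] addr=0x94 blk=9 s=1: VC-HIT | VC [17, 21, 13]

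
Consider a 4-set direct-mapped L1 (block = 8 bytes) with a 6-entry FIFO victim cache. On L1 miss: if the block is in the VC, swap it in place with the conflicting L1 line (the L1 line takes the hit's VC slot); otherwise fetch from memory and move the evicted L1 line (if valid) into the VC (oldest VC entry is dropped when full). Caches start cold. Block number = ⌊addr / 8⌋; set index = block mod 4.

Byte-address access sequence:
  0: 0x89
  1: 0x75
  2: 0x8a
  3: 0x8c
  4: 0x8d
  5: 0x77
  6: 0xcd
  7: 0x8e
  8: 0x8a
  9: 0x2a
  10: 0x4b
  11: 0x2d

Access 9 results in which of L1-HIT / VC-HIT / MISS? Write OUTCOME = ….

OUTCOME = MISS

0: 0x89 (blk 17, set 1) → MISS  vc=[]
1: 0x75 (blk 14, set 2) → MISS  vc=[]
2: 0x8a (blk 17, set 1) → L1-HIT  vc=[]
3: 0x8c (blk 17, set 1) → L1-HIT  vc=[]
4: 0x8d (blk 17, set 1) → L1-HIT  vc=[]
5: 0x77 (blk 14, set 2) → L1-HIT  vc=[]
6: 0xcd (blk 25, set 1) → MISS  vc=[17]
7: 0x8e (blk 17, set 1) → VC-HIT  vc=[25]
8: 0x8a (blk 17, set 1) → L1-HIT  vc=[25]
9: 0x2a (blk 5, set 1) → MISS  vc=[25, 17]
10: 0x4b (blk 9, set 1) → MISS  vc=[25, 17, 5]
11: 0x2d (blk 5, set 1) → VC-HIT  vc=[25, 17, 9]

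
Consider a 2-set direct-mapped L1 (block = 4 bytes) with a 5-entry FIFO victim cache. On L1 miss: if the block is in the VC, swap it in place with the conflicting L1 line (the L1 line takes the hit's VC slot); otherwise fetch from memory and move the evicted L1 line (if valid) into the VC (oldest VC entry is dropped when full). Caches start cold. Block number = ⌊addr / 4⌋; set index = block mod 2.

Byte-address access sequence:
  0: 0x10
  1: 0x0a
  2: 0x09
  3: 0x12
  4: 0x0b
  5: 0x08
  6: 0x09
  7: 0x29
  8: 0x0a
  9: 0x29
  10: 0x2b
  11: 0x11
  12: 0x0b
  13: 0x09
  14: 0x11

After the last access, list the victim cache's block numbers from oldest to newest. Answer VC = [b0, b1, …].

VC = [10, 2]

#0 0x10→b4/s0 MISS; vc=[]
#1 0xa→b2/s0 MISS; vc=[4]
#2 0x9→b2/s0 L1-HIT; vc=[4]
#3 0x12→b4/s0 VC-HIT; vc=[2]
#4 0xb→b2/s0 VC-HIT; vc=[4]
#5 0x8→b2/s0 L1-HIT; vc=[4]
#6 0x9→b2/s0 L1-HIT; vc=[4]
#7 0x29→b10/s0 MISS; vc=[4,2]
#8 0xa→b2/s0 VC-HIT; vc=[4,10]
#9 0x29→b10/s0 VC-HIT; vc=[4,2]
#10 0x2b→b10/s0 L1-HIT; vc=[4,2]
#11 0x11→b4/s0 VC-HIT; vc=[10,2]
#12 0xb→b2/s0 VC-HIT; vc=[10,4]
#13 0x9→b2/s0 L1-HIT; vc=[10,4]
#14 0x11→b4/s0 VC-HIT; vc=[10,2]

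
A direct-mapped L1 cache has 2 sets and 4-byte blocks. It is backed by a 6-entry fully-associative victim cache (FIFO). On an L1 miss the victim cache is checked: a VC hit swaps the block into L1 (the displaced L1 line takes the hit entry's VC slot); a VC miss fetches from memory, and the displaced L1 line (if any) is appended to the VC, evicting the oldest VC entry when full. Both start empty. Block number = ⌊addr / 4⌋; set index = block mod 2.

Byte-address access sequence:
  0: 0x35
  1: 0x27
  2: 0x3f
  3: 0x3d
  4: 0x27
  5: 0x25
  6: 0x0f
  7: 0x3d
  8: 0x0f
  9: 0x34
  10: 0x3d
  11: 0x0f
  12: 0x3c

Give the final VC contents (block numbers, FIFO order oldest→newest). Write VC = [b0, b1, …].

  [0] addr=0x35 blk=13 s=1: MISS | VC []
  [1] addr=0x27 blk=9 s=1: MISS | VC [13]
  [2] addr=0x3f blk=15 s=1: MISS | VC [13, 9]
  [3] addr=0x3d blk=15 s=1: L1-HIT | VC [13, 9]
  [4] addr=0x27 blk=9 s=1: VC-HIT | VC [13, 15]
  [5] addr=0x25 blk=9 s=1: L1-HIT | VC [13, 15]
  [6] addr=0xf blk=3 s=1: MISS | VC [13, 15, 9]
  [7] addr=0x3d blk=15 s=1: VC-HIT | VC [13, 3, 9]
  [8] addr=0xf blk=3 s=1: VC-HIT | VC [13, 15, 9]
  [9] addr=0x34 blk=13 s=1: VC-HIT | VC [3, 15, 9]
  [10] addr=0x3d blk=15 s=1: VC-HIT | VC [3, 13, 9]
  [11] addr=0xf blk=3 s=1: VC-HIT | VC [15, 13, 9]
  [12] addr=0x3c blk=15 s=1: VC-HIT | VC [3, 13, 9]

VC = [3, 13, 9]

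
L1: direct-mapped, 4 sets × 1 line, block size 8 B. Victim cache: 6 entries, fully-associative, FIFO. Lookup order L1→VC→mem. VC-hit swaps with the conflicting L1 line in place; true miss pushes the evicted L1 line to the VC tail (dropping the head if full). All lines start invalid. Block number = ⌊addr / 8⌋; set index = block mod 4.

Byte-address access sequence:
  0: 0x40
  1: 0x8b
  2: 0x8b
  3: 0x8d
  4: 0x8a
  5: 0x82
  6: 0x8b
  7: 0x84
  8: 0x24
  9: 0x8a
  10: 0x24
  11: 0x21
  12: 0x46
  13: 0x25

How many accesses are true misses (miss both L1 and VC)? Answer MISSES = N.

MISSES = 4

  [0] addr=0x40 blk=8 s=0: MISS | VC []
  [1] addr=0x8b blk=17 s=1: MISS | VC []
  [2] addr=0x8b blk=17 s=1: L1-HIT | VC []
  [3] addr=0x8d blk=17 s=1: L1-HIT | VC []
  [4] addr=0x8a blk=17 s=1: L1-HIT | VC []
  [5] addr=0x82 blk=16 s=0: MISS | VC [8]
  [6] addr=0x8b blk=17 s=1: L1-HIT | VC [8]
  [7] addr=0x84 blk=16 s=0: L1-HIT | VC [8]
  [8] addr=0x24 blk=4 s=0: MISS | VC [8, 16]
  [9] addr=0x8a blk=17 s=1: L1-HIT | VC [8, 16]
  [10] addr=0x24 blk=4 s=0: L1-HIT | VC [8, 16]
  [11] addr=0x21 blk=4 s=0: L1-HIT | VC [8, 16]
  [12] addr=0x46 blk=8 s=0: VC-HIT | VC [4, 16]
  [13] addr=0x25 blk=4 s=0: VC-HIT | VC [8, 16]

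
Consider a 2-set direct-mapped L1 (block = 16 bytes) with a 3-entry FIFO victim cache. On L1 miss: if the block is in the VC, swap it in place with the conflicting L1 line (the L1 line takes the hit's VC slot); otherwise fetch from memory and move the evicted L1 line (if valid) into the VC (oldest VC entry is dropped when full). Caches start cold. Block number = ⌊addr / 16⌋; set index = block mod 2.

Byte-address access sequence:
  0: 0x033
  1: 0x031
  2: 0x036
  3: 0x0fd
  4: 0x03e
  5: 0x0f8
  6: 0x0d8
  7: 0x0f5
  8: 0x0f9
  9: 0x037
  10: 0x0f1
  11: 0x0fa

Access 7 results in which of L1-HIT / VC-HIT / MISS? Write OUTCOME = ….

OUTCOME = VC-HIT

  [0] addr=0x33 blk=3 s=1: MISS | VC []
  [1] addr=0x31 blk=3 s=1: L1-HIT | VC []
  [2] addr=0x36 blk=3 s=1: L1-HIT | VC []
  [3] addr=0xfd blk=15 s=1: MISS | VC [3]
  [4] addr=0x3e blk=3 s=1: VC-HIT | VC [15]
  [5] addr=0xf8 blk=15 s=1: VC-HIT | VC [3]
  [6] addr=0xd8 blk=13 s=1: MISS | VC [3, 15]
  [7] addr=0xf5 blk=15 s=1: VC-HIT | VC [3, 13]
  [8] addr=0xf9 blk=15 s=1: L1-HIT | VC [3, 13]
  [9] addr=0x37 blk=3 s=1: VC-HIT | VC [15, 13]
  [10] addr=0xf1 blk=15 s=1: VC-HIT | VC [3, 13]
  [11] addr=0xfa blk=15 s=1: L1-HIT | VC [3, 13]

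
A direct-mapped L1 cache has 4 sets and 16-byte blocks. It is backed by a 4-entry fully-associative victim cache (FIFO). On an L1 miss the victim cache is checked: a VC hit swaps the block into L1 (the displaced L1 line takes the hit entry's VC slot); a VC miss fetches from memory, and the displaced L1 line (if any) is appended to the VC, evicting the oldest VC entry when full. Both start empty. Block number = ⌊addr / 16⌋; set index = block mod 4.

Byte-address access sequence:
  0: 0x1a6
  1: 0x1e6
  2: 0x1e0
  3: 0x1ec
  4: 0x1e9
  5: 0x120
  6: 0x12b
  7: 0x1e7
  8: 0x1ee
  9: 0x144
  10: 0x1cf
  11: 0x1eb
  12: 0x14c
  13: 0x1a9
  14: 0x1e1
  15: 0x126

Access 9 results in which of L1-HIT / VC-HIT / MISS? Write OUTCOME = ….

  [0] addr=0x1a6 blk=26 s=2: MISS | VC []
  [1] addr=0x1e6 blk=30 s=2: MISS | VC [26]
  [2] addr=0x1e0 blk=30 s=2: L1-HIT | VC [26]
  [3] addr=0x1ec blk=30 s=2: L1-HIT | VC [26]
  [4] addr=0x1e9 blk=30 s=2: L1-HIT | VC [26]
  [5] addr=0x120 blk=18 s=2: MISS | VC [26, 30]
  [6] addr=0x12b blk=18 s=2: L1-HIT | VC [26, 30]
  [7] addr=0x1e7 blk=30 s=2: VC-HIT | VC [26, 18]
  [8] addr=0x1ee blk=30 s=2: L1-HIT | VC [26, 18]
  [9] addr=0x144 blk=20 s=0: MISS | VC [26, 18]
  [10] addr=0x1cf blk=28 s=0: MISS | VC [26, 18, 20]
  [11] addr=0x1eb blk=30 s=2: L1-HIT | VC [26, 18, 20]
  [12] addr=0x14c blk=20 s=0: VC-HIT | VC [26, 18, 28]
  [13] addr=0x1a9 blk=26 s=2: VC-HIT | VC [30, 18, 28]
  [14] addr=0x1e1 blk=30 s=2: VC-HIT | VC [26, 18, 28]
  [15] addr=0x126 blk=18 s=2: VC-HIT | VC [26, 30, 28]

OUTCOME = MISS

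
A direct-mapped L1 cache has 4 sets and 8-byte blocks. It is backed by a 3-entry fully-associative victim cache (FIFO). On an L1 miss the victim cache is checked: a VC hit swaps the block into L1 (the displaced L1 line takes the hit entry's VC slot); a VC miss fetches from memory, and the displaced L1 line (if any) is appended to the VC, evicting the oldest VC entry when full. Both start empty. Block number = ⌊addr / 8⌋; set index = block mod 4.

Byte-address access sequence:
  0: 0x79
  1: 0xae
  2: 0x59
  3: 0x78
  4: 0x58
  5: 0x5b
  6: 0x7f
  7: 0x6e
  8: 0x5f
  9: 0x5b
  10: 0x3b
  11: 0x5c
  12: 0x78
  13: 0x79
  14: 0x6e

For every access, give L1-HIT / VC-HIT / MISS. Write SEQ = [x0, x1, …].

SEQ = [MISS, MISS, MISS, VC-HIT, VC-HIT, L1-HIT, VC-HIT, MISS, VC-HIT, L1-HIT, MISS, VC-HIT, VC-HIT, L1-HIT, L1-HIT]

0: 0x79 (blk 15, set 3) → MISS  vc=[]
1: 0xae (blk 21, set 1) → MISS  vc=[]
2: 0x59 (blk 11, set 3) → MISS  vc=[15]
3: 0x78 (blk 15, set 3) → VC-HIT  vc=[11]
4: 0x58 (blk 11, set 3) → VC-HIT  vc=[15]
5: 0x5b (blk 11, set 3) → L1-HIT  vc=[15]
6: 0x7f (blk 15, set 3) → VC-HIT  vc=[11]
7: 0x6e (blk 13, set 1) → MISS  vc=[11, 21]
8: 0x5f (blk 11, set 3) → VC-HIT  vc=[15, 21]
9: 0x5b (blk 11, set 3) → L1-HIT  vc=[15, 21]
10: 0x3b (blk 7, set 3) → MISS  vc=[15, 21, 11]
11: 0x5c (blk 11, set 3) → VC-HIT  vc=[15, 21, 7]
12: 0x78 (blk 15, set 3) → VC-HIT  vc=[11, 21, 7]
13: 0x79 (blk 15, set 3) → L1-HIT  vc=[11, 21, 7]
14: 0x6e (blk 13, set 1) → L1-HIT  vc=[11, 21, 7]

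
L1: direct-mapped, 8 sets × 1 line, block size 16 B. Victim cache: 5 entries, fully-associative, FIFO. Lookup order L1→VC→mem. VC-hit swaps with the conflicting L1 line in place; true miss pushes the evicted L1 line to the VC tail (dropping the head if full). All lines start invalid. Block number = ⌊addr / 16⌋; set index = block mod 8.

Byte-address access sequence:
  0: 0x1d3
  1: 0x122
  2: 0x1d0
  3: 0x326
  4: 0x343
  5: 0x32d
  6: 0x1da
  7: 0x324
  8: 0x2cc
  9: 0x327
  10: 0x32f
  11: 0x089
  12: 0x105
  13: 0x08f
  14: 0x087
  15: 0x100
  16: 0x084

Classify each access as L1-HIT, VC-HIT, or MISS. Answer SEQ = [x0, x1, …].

0: 0x1d3 (blk 29, set 5) → MISS  vc=[]
1: 0x122 (blk 18, set 2) → MISS  vc=[]
2: 0x1d0 (blk 29, set 5) → L1-HIT  vc=[]
3: 0x326 (blk 50, set 2) → MISS  vc=[18]
4: 0x343 (blk 52, set 4) → MISS  vc=[18]
5: 0x32d (blk 50, set 2) → L1-HIT  vc=[18]
6: 0x1da (blk 29, set 5) → L1-HIT  vc=[18]
7: 0x324 (blk 50, set 2) → L1-HIT  vc=[18]
8: 0x2cc (blk 44, set 4) → MISS  vc=[18, 52]
9: 0x327 (blk 50, set 2) → L1-HIT  vc=[18, 52]
10: 0x32f (blk 50, set 2) → L1-HIT  vc=[18, 52]
11: 0x89 (blk 8, set 0) → MISS  vc=[18, 52]
12: 0x105 (blk 16, set 0) → MISS  vc=[18, 52, 8]
13: 0x8f (blk 8, set 0) → VC-HIT  vc=[18, 52, 16]
14: 0x87 (blk 8, set 0) → L1-HIT  vc=[18, 52, 16]
15: 0x100 (blk 16, set 0) → VC-HIT  vc=[18, 52, 8]
16: 0x84 (blk 8, set 0) → VC-HIT  vc=[18, 52, 16]

SEQ = [MISS, MISS, L1-HIT, MISS, MISS, L1-HIT, L1-HIT, L1-HIT, MISS, L1-HIT, L1-HIT, MISS, MISS, VC-HIT, L1-HIT, VC-HIT, VC-HIT]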